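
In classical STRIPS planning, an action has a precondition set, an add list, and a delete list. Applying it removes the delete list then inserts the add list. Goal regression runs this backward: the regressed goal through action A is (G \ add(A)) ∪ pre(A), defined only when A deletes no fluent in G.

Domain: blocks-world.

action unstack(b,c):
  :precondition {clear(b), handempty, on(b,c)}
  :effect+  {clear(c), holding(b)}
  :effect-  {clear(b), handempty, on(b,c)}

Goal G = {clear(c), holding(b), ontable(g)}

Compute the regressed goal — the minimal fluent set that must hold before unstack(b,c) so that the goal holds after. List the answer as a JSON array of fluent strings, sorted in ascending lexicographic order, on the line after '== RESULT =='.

Regress:
  G ∩ del = {}  (empty — regression defined)
  G \ add = {clear(c), holding(b), ontable(g)} \ {clear(c), holding(b)} = {ontable(g)}
  ∪ pre   = {ontable(g)} ∪ {clear(b), handempty, on(b,c)}
          = {clear(b), handempty, on(b,c), ontable(g)}

== RESULT ==
["clear(b)", "handempty", "on(b,c)", "ontable(g)"]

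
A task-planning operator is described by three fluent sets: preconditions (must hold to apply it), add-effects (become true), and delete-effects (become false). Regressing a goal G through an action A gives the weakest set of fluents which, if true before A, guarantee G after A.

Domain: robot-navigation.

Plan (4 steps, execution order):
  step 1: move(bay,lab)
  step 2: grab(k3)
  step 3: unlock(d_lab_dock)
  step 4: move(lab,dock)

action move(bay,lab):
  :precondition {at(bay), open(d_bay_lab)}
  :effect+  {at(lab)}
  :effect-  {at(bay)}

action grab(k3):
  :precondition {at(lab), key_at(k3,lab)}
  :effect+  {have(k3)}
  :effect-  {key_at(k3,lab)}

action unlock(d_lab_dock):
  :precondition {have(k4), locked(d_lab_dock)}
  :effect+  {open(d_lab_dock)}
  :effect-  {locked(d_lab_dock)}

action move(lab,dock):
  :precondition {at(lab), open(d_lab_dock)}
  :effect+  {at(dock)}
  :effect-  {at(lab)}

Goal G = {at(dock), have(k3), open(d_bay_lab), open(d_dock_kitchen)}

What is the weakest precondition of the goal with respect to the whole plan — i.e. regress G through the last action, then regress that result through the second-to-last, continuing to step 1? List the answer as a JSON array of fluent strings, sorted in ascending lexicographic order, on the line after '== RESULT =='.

Regress step by step:
  through step 4 (move(lab,dock)): drop {at(dock)}, keep {have(k3), open(d_bay_lab), open(d_dock_kitchen)}, require {at(lab), open(d_lab_dock)}
    → {at(lab), have(k3), open(d_bay_lab), open(d_dock_kitchen), open(d_lab_dock)}
  through step 3 (unlock(d_lab_dock)): drop {open(d_lab_dock)}, keep {at(lab), have(k3), open(d_bay_lab), open(d_dock_kitchen)}, require {have(k4), locked(d_lab_dock)}
    → {at(lab), have(k3), have(k4), locked(d_lab_dock), open(d_bay_lab), open(d_dock_kitchen)}
  through step 2 (grab(k3)): drop {have(k3)}, keep {at(lab), have(k4), locked(d_lab_dock), open(d_bay_lab), open(d_dock_kitchen)}, require {at(lab), key_at(k3,lab)}
    → {at(lab), have(k4), key_at(k3,lab), locked(d_lab_dock), open(d_bay_lab), open(d_dock_kitchen)}
  through step 1 (move(bay,lab)): drop {at(lab)}, keep {have(k4), key_at(k3,lab), locked(d_lab_dock), open(d_bay_lab), open(d_dock_kitchen)}, require {at(bay), open(d_bay_lab)}
    → {at(bay), have(k4), key_at(k3,lab), locked(d_lab_dock), open(d_bay_lab), open(d_dock_kitchen)}

== RESULT ==
["at(bay)", "have(k4)", "key_at(k3,lab)", "locked(d_lab_dock)", "open(d_bay_lab)", "open(d_dock_kitchen)"]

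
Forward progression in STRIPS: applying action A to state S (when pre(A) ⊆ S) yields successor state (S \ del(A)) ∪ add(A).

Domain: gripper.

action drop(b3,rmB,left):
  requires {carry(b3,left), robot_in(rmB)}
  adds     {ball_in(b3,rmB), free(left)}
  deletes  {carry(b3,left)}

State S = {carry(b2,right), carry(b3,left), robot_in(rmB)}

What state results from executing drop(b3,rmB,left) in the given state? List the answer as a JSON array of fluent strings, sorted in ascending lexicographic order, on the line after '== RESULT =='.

Progress:
  pre ⊆ S: {carry(b3,left), robot_in(rmB)} ⊆ S  — applicable
  S \ del = {carry(b2,right), robot_in(rmB)}
  ∪ add   = {ball_in(b3,rmB), carry(b2,right), free(left), robot_in(rmB)}

== RESULT ==
["ball_in(b3,rmB)", "carry(b2,right)", "free(left)", "robot_in(rmB)"]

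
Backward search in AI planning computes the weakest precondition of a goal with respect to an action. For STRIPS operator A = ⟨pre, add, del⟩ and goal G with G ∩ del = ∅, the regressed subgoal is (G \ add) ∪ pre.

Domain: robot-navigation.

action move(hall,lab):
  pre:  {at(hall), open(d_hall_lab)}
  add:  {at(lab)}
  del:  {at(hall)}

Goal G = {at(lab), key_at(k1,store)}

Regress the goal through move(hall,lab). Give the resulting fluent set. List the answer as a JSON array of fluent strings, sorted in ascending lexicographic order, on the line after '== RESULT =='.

Regress:
  G ∩ del = {}  (empty — regression defined)
  G \ add = {at(lab), key_at(k1,store)} \ {at(lab)} = {key_at(k1,store)}
  ∪ pre   = {key_at(k1,store)} ∪ {at(hall), open(d_hall_lab)}
          = {at(hall), key_at(k1,store), open(d_hall_lab)}

== RESULT ==
["at(hall)", "key_at(k1,store)", "open(d_hall_lab)"]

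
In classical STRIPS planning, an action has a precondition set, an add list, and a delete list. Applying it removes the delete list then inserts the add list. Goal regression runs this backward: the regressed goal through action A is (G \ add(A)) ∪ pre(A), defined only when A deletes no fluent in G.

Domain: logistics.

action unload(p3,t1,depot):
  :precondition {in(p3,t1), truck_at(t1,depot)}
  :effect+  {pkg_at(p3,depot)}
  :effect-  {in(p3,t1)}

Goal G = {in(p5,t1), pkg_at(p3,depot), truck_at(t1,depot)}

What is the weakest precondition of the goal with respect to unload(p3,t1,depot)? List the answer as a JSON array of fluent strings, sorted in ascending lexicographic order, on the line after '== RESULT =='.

Compute (G \ add) ∪ pre:
  G ∩ del = {}  (empty — regression defined)
  G \ add = {in(p5,t1), pkg_at(p3,depot), truck_at(t1,depot)} \ {pkg_at(p3,depot)} = {in(p5,t1), truck_at(t1,depot)}
  ∪ pre   = {in(p5,t1), truck_at(t1,depot)} ∪ {in(p3,t1), truck_at(t1,depot)}
          = {in(p3,t1), in(p5,t1), truck_at(t1,depot)}

== RESULT ==
["in(p3,t1)", "in(p5,t1)", "truck_at(t1,depot)"]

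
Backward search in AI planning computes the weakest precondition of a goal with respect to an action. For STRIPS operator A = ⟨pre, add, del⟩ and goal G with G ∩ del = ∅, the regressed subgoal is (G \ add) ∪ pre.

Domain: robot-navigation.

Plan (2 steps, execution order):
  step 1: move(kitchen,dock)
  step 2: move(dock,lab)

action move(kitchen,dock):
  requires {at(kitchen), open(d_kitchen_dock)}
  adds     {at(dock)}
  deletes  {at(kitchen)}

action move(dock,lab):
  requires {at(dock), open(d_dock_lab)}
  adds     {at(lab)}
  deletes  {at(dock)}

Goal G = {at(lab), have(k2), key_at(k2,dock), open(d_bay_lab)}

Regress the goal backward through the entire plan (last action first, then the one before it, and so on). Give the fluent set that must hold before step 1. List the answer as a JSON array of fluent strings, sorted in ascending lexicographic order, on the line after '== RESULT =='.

Regress step by step:
  through step 2 (move(dock,lab)): drop {at(lab)}, keep {have(k2), key_at(k2,dock), open(d_bay_lab)}, require {at(dock), open(d_dock_lab)}
    → {at(dock), have(k2), key_at(k2,dock), open(d_bay_lab), open(d_dock_lab)}
  through step 1 (move(kitchen,dock)): drop {at(dock)}, keep {have(k2), key_at(k2,dock), open(d_bay_lab), open(d_dock_lab)}, require {at(kitchen), open(d_kitchen_dock)}
    → {at(kitchen), have(k2), key_at(k2,dock), open(d_bay_lab), open(d_dock_lab), open(d_kitchen_dock)}

== RESULT ==
["at(kitchen)", "have(k2)", "key_at(k2,dock)", "open(d_bay_lab)", "open(d_dock_lab)", "open(d_kitchen_dock)"]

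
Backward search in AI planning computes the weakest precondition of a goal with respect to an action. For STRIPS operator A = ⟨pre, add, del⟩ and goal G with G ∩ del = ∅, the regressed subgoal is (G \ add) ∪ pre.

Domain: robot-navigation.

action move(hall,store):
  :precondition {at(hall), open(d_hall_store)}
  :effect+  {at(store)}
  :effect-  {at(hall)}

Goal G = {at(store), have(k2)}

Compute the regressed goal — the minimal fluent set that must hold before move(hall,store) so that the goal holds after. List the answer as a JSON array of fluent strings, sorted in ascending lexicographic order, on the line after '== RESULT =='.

Regress:
  G ∩ del = {}  (empty — regression defined)
  G \ add = {at(store), have(k2)} \ {at(store)} = {have(k2)}
  ∪ pre   = {have(k2)} ∪ {at(hall), open(d_hall_store)}
          = {at(hall), have(k2), open(d_hall_store)}

== RESULT ==
["at(hall)", "have(k2)", "open(d_hall_store)"]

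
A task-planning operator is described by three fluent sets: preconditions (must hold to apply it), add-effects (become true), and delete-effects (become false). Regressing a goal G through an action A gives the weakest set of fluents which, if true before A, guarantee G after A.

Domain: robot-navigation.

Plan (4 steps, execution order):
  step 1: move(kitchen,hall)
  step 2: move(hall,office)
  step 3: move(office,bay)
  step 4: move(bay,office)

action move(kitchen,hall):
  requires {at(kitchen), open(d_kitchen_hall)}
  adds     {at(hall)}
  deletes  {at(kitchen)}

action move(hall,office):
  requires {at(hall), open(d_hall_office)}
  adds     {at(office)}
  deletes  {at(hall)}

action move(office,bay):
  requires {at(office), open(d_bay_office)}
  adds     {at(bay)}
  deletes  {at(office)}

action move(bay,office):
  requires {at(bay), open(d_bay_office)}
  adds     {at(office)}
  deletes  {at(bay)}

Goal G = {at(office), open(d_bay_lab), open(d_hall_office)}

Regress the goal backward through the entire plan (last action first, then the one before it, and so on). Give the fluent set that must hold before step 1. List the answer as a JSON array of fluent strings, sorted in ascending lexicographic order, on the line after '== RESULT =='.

Regress step by step:
  through step 4 (move(bay,office)): drop {at(office)}, keep {open(d_bay_lab), open(d_hall_office)}, require {at(bay), open(d_bay_office)}
    → {at(bay), open(d_bay_lab), open(d_bay_office), open(d_hall_office)}
  through step 3 (move(office,bay)): drop {at(bay)}, keep {open(d_bay_lab), open(d_bay_office), open(d_hall_office)}, require {at(office), open(d_bay_office)}
    → {at(office), open(d_bay_lab), open(d_bay_office), open(d_hall_office)}
  through step 2 (move(hall,office)): drop {at(office)}, keep {open(d_bay_lab), open(d_bay_office), open(d_hall_office)}, require {at(hall), open(d_hall_office)}
    → {at(hall), open(d_bay_lab), open(d_bay_office), open(d_hall_office)}
  through step 1 (move(kitchen,hall)): drop {at(hall)}, keep {open(d_bay_lab), open(d_bay_office), open(d_hall_office)}, require {at(kitchen), open(d_kitchen_hall)}
    → {at(kitchen), open(d_bay_lab), open(d_bay_office), open(d_hall_office), open(d_kitchen_hall)}

== RESULT ==
["at(kitchen)", "open(d_bay_lab)", "open(d_bay_office)", "open(d_hall_office)", "open(d_kitchen_hall)"]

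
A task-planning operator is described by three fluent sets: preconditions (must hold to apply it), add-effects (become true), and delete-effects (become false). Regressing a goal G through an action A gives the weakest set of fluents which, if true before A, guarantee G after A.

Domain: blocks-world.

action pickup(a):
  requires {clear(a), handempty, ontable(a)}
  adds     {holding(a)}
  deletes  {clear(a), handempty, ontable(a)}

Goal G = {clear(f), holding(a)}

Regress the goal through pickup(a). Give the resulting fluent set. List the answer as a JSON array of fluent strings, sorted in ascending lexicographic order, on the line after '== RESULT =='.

Compute (G \ add) ∪ pre:
  G ∩ del = {}  (empty — regression defined)
  G \ add = {clear(f), holding(a)} \ {holding(a)} = {clear(f)}
  ∪ pre   = {clear(f)} ∪ {clear(a), handempty, ontable(a)}
          = {clear(a), clear(f), handempty, ontable(a)}

== RESULT ==
["clear(a)", "clear(f)", "handempty", "ontable(a)"]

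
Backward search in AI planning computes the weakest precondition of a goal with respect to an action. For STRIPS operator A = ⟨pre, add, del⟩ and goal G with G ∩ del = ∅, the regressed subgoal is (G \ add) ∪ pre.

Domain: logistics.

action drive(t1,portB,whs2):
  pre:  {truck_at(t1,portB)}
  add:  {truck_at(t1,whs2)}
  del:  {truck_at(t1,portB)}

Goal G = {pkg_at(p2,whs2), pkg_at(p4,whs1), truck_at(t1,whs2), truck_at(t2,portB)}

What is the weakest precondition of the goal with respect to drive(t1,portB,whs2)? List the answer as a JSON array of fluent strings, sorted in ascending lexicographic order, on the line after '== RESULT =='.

Regress:
  G ∩ del = {}  (empty — regression defined)
  G \ add = {pkg_at(p2,whs2), pkg_at(p4,whs1), truck_at(t1,whs2), truck_at(t2,portB)} \ {truck_at(t1,whs2)} = {pkg_at(p2,whs2), pkg_at(p4,whs1), truck_at(t2,portB)}
  ∪ pre   = {pkg_at(p2,whs2), pkg_at(p4,whs1), truck_at(t2,portB)} ∪ {truck_at(t1,portB)}
          = {pkg_at(p2,whs2), pkg_at(p4,whs1), truck_at(t1,portB), truck_at(t2,portB)}

== RESULT ==
["pkg_at(p2,whs2)", "pkg_at(p4,whs1)", "truck_at(t1,portB)", "truck_at(t2,portB)"]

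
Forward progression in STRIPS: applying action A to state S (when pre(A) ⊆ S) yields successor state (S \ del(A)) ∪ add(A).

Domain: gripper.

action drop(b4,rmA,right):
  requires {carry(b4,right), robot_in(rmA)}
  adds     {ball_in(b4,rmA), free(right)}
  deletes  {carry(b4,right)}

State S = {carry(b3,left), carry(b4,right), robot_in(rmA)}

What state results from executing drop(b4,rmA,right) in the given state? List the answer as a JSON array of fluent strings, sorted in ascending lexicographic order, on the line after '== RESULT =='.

Compute (S \ del) ∪ add:
  pre ⊆ S: {carry(b4,right), robot_in(rmA)} ⊆ S  — applicable
  S \ del = {carry(b3,left), robot_in(rmA)}
  ∪ add   = {ball_in(b4,rmA), carry(b3,left), free(right), robot_in(rmA)}

== RESULT ==
["ball_in(b4,rmA)", "carry(b3,left)", "free(right)", "robot_in(rmA)"]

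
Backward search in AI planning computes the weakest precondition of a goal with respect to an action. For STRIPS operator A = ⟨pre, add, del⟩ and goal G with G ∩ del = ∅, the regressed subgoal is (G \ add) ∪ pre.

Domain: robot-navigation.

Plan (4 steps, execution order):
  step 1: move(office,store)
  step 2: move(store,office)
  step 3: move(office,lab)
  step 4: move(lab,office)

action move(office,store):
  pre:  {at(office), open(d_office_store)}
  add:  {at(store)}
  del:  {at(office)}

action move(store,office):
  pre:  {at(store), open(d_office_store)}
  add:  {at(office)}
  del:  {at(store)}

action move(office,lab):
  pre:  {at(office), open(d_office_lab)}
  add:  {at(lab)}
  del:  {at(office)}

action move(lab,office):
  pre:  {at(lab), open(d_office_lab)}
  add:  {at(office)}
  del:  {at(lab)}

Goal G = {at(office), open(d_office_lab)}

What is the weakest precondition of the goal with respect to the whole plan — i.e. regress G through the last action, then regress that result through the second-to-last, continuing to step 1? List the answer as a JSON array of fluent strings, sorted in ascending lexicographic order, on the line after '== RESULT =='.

Regress step by step:
  through step 4 (move(lab,office)): drop {at(office)}, keep {open(d_office_lab)}, require {at(lab), open(d_office_lab)}
    → {at(lab), open(d_office_lab)}
  through step 3 (move(office,lab)): drop {at(lab)}, keep {open(d_office_lab)}, require {at(office), open(d_office_lab)}
    → {at(office), open(d_office_lab)}
  through step 2 (move(store,office)): drop {at(office)}, keep {open(d_office_lab)}, require {at(store), open(d_office_store)}
    → {at(store), open(d_office_lab), open(d_office_store)}
  through step 1 (move(office,store)): drop {at(store)}, keep {open(d_office_lab), open(d_office_store)}, require {at(office), open(d_office_store)}
    → {at(office), open(d_office_lab), open(d_office_store)}

== RESULT ==
["at(office)", "open(d_office_lab)", "open(d_office_store)"]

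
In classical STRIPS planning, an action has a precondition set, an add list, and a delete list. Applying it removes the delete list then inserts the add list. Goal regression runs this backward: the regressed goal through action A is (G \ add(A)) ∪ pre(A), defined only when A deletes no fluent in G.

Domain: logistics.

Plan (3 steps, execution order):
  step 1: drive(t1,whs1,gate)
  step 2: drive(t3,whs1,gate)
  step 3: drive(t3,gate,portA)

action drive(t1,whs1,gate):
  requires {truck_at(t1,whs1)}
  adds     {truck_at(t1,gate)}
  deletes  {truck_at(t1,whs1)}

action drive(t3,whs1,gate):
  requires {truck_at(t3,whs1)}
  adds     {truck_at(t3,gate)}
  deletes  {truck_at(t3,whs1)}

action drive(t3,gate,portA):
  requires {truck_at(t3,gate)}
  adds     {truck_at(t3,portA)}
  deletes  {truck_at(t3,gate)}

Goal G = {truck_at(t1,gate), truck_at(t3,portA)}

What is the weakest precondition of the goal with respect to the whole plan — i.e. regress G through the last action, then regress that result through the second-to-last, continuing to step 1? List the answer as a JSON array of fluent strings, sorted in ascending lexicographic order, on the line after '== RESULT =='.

Work backward from the goal:
  through step 3 (drive(t3,gate,portA)): drop {truck_at(t3,portA)}, keep {truck_at(t1,gate)}, require {truck_at(t3,gate)}
    → {truck_at(t1,gate), truck_at(t3,gate)}
  through step 2 (drive(t3,whs1,gate)): drop {truck_at(t3,gate)}, keep {truck_at(t1,gate)}, require {truck_at(t3,whs1)}
    → {truck_at(t1,gate), truck_at(t3,whs1)}
  through step 1 (drive(t1,whs1,gate)): drop {truck_at(t1,gate)}, keep {truck_at(t3,whs1)}, require {truck_at(t1,whs1)}
    → {truck_at(t1,whs1), truck_at(t3,whs1)}

== RESULT ==
["truck_at(t1,whs1)", "truck_at(t3,whs1)"]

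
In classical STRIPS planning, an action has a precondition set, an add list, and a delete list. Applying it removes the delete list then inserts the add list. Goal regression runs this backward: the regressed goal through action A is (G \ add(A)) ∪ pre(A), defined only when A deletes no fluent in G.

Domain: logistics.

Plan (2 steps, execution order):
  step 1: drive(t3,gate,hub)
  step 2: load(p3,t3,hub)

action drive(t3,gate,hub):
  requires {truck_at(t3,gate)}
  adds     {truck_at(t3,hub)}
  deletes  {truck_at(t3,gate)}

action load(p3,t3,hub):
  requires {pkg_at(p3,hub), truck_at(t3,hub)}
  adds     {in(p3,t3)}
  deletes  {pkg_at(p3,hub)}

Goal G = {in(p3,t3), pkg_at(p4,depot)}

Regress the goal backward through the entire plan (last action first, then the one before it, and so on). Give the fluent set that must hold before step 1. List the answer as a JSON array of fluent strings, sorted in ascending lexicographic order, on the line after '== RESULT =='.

Work backward from the goal:
  through step 2 (load(p3,t3,hub)): drop {in(p3,t3)}, keep {pkg_at(p4,depot)}, require {pkg_at(p3,hub), truck_at(t3,hub)}
    → {pkg_at(p3,hub), pkg_at(p4,depot), truck_at(t3,hub)}
  through step 1 (drive(t3,gate,hub)): drop {truck_at(t3,hub)}, keep {pkg_at(p3,hub), pkg_at(p4,depot)}, require {truck_at(t3,gate)}
    → {pkg_at(p3,hub), pkg_at(p4,depot), truck_at(t3,gate)}

== RESULT ==
["pkg_at(p3,hub)", "pkg_at(p4,depot)", "truck_at(t3,gate)"]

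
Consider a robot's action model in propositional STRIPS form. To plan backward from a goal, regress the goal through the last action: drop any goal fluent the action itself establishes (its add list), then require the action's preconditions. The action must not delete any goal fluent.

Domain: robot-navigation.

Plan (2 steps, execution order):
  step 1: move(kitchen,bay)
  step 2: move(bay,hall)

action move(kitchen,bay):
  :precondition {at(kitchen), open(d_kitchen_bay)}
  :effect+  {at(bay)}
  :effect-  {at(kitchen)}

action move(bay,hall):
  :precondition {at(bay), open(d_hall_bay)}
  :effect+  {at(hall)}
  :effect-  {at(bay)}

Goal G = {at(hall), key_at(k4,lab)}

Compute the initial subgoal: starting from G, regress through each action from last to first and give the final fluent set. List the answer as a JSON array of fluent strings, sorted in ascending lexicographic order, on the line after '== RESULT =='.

Work backward from the goal:
  through step 2 (move(bay,hall)): drop {at(hall)}, keep {key_at(k4,lab)}, require {at(bay), open(d_hall_bay)}
    → {at(bay), key_at(k4,lab), open(d_hall_bay)}
  through step 1 (move(kitchen,bay)): drop {at(bay)}, keep {key_at(k4,lab), open(d_hall_bay)}, require {at(kitchen), open(d_kitchen_bay)}
    → {at(kitchen), key_at(k4,lab), open(d_hall_bay), open(d_kitchen_bay)}

== RESULT ==
["at(kitchen)", "key_at(k4,lab)", "open(d_hall_bay)", "open(d_kitchen_bay)"]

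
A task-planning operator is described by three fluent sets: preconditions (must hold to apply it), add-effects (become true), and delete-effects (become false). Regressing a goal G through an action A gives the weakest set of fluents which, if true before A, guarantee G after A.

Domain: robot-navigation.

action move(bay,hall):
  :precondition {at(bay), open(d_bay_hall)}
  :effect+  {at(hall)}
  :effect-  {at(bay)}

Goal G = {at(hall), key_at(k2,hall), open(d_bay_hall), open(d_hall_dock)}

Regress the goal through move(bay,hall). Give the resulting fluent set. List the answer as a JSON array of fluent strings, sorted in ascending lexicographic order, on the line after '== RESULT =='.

Compute (G \ add) ∪ pre:
  G ∩ del = {}  (empty — regression defined)
  G \ add = {at(hall), key_at(k2,hall), open(d_bay_hall), open(d_hall_dock)} \ {at(hall)} = {key_at(k2,hall), open(d_bay_hall), open(d_hall_dock)}
  ∪ pre   = {key_at(k2,hall), open(d_bay_hall), open(d_hall_dock)} ∪ {at(bay), open(d_bay_hall)}
          = {at(bay), key_at(k2,hall), open(d_bay_hall), open(d_hall_dock)}

== RESULT ==
["at(bay)", "key_at(k2,hall)", "open(d_bay_hall)", "open(d_hall_dock)"]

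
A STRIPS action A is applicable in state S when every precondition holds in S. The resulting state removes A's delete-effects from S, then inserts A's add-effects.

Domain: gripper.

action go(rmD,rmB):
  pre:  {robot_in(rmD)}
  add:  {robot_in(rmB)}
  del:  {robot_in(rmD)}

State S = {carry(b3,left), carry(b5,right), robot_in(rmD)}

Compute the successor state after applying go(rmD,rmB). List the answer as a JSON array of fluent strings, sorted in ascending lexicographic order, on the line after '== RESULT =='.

Progress:
  pre ⊆ S: {robot_in(rmD)} ⊆ S  — applicable
  S \ del = {carry(b3,left), carry(b5,right)}
  ∪ add   = {carry(b3,left), carry(b5,right), robot_in(rmB)}

== RESULT ==
["carry(b3,left)", "carry(b5,right)", "robot_in(rmB)"]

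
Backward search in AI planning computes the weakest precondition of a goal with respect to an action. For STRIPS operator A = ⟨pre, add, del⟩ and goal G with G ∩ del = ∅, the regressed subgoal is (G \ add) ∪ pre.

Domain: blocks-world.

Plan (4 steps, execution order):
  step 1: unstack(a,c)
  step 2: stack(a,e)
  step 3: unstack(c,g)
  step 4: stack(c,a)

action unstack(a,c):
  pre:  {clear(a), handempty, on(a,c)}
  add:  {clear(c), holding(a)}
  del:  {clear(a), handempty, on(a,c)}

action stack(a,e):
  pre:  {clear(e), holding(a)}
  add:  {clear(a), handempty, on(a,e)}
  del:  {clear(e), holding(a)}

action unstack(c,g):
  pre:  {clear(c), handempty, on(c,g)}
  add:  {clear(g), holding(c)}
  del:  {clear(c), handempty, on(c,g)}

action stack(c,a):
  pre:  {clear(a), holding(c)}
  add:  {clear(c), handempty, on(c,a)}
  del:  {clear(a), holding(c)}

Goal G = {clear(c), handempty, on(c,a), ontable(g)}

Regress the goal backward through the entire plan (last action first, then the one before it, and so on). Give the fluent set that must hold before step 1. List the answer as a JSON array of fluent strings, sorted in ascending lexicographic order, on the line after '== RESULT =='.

Regress step by step:
  through step 4 (stack(c,a)): drop {clear(c), handempty, on(c,a)}, keep {ontable(g)}, require {clear(a), holding(c)}
    → {clear(a), holding(c), ontable(g)}
  through step 3 (unstack(c,g)): drop {holding(c)}, keep {clear(a), ontable(g)}, require {clear(c), handempty, on(c,g)}
    → {clear(a), clear(c), handempty, on(c,g), ontable(g)}
  through step 2 (stack(a,e)): drop {clear(a), handempty}, keep {clear(c), on(c,g), ontable(g)}, require {clear(e), holding(a)}
    → {clear(c), clear(e), holding(a), on(c,g), ontable(g)}
  through step 1 (unstack(a,c)): drop {clear(c), holding(a)}, keep {clear(e), on(c,g), ontable(g)}, require {clear(a), handempty, on(a,c)}
    → {clear(a), clear(e), handempty, on(a,c), on(c,g), ontable(g)}

== RESULT ==
["clear(a)", "clear(e)", "handempty", "on(a,c)", "on(c,g)", "ontable(g)"]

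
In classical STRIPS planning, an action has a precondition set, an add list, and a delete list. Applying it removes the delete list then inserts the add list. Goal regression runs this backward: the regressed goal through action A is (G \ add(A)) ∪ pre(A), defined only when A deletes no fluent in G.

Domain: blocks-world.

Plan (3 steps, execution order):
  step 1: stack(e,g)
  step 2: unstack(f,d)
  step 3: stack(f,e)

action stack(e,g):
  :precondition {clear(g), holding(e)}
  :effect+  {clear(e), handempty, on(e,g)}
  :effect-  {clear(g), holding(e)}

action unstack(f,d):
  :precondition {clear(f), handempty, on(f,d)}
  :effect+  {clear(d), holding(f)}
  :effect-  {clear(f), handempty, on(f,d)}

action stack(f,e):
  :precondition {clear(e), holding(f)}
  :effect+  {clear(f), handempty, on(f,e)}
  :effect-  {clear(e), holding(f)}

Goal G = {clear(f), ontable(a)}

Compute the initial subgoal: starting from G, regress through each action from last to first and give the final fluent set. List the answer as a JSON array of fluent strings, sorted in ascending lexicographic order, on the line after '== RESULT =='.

Regress step by step:
  through step 3 (stack(f,e)): drop {clear(f)}, keep {ontable(a)}, require {clear(e), holding(f)}
    → {clear(e), holding(f), ontable(a)}
  through step 2 (unstack(f,d)): drop {holding(f)}, keep {clear(e), ontable(a)}, require {clear(f), handempty, on(f,d)}
    → {clear(e), clear(f), handempty, on(f,d), ontable(a)}
  through step 1 (stack(e,g)): drop {clear(e), handempty}, keep {clear(f), on(f,d), ontable(a)}, require {clear(g), holding(e)}
    → {clear(f), clear(g), holding(e), on(f,d), ontable(a)}

== RESULT ==
["clear(f)", "clear(g)", "holding(e)", "on(f,d)", "ontable(a)"]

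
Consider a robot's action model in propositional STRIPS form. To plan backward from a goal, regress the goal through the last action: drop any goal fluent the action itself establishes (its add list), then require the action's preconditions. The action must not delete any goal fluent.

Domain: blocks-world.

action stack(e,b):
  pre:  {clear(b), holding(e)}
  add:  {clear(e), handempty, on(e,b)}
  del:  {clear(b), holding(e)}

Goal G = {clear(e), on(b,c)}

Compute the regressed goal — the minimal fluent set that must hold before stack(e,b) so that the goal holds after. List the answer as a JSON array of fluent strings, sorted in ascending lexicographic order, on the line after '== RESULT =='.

Compute (G \ add) ∪ pre:
  G ∩ del = {}  (empty — regression defined)
  G \ add = {clear(e), on(b,c)} \ {clear(e), handempty, on(e,b)} = {on(b,c)}
  ∪ pre   = {on(b,c)} ∪ {clear(b), holding(e)}
          = {clear(b), holding(e), on(b,c)}

== RESULT ==
["clear(b)", "holding(e)", "on(b,c)"]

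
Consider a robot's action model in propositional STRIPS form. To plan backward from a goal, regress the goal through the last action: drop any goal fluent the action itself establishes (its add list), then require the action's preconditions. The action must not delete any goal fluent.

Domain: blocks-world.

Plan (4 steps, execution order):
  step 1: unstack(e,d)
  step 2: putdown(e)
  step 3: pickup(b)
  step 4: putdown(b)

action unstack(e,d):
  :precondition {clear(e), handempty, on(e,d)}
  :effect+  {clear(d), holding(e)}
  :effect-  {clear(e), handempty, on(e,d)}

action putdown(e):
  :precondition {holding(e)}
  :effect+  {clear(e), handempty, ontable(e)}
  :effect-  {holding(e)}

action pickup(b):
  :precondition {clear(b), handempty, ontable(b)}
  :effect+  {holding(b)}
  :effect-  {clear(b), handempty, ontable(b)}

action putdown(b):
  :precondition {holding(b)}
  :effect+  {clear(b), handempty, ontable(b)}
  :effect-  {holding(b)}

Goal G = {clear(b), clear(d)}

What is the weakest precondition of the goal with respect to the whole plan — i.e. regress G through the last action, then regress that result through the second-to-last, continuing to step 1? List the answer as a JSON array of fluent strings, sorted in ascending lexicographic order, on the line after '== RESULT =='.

Work backward from the goal:
  through step 4 (putdown(b)): drop {clear(b)}, keep {clear(d)}, require {holding(b)}
    → {clear(d), holding(b)}
  through step 3 (pickup(b)): drop {holding(b)}, keep {clear(d)}, require {clear(b), handempty, ontable(b)}
    → {clear(b), clear(d), handempty, ontable(b)}
  through step 2 (putdown(e)): drop {handempty}, keep {clear(b), clear(d), ontable(b)}, require {holding(e)}
    → {clear(b), clear(d), holding(e), ontable(b)}
  through step 1 (unstack(e,d)): drop {clear(d), holding(e)}, keep {clear(b), ontable(b)}, require {clear(e), handempty, on(e,d)}
    → {clear(b), clear(e), handempty, on(e,d), ontable(b)}

== RESULT ==
["clear(b)", "clear(e)", "handempty", "on(e,d)", "ontable(b)"]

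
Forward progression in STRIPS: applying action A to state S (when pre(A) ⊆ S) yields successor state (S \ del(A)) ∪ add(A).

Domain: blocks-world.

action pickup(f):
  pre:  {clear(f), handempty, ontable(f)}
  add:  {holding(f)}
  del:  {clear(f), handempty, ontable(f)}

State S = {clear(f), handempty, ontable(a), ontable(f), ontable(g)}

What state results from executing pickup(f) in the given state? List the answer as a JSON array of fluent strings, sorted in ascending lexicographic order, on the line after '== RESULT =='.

Progress:
  pre ⊆ S: {clear(f), handempty, ontable(f)} ⊆ S  — applicable
  S \ del = {ontable(a), ontable(g)}
  ∪ add   = {holding(f), ontable(a), ontable(g)}

== RESULT ==
["holding(f)", "ontable(a)", "ontable(g)"]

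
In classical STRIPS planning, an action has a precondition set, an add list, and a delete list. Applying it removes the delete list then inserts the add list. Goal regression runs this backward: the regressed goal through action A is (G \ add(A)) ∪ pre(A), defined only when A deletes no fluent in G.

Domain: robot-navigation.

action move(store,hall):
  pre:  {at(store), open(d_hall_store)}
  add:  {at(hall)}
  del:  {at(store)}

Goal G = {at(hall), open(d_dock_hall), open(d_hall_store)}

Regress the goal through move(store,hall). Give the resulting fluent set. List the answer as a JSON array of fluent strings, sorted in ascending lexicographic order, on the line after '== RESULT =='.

Compute (G \ add) ∪ pre:
  G ∩ del = {}  (empty — regression defined)
  G \ add = {at(hall), open(d_dock_hall), open(d_hall_store)} \ {at(hall)} = {open(d_dock_hall), open(d_hall_store)}
  ∪ pre   = {open(d_dock_hall), open(d_hall_store)} ∪ {at(store), open(d_hall_store)}
          = {at(store), open(d_dock_hall), open(d_hall_store)}

== RESULT ==
["at(store)", "open(d_dock_hall)", "open(d_hall_store)"]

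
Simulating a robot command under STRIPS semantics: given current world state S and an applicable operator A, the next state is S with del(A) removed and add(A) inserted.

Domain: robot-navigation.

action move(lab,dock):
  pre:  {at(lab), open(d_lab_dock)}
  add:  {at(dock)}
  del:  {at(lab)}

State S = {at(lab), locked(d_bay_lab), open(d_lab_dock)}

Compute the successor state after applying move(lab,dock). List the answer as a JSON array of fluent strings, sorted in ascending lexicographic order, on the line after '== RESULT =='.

Compute (S \ del) ∪ add:
  pre ⊆ S: {at(lab), open(d_lab_dock)} ⊆ S  — applicable
  S \ del = {locked(d_bay_lab), open(d_lab_dock)}
  ∪ add   = {at(dock), locked(d_bay_lab), open(d_lab_dock)}

== RESULT ==
["at(dock)", "locked(d_bay_lab)", "open(d_lab_dock)"]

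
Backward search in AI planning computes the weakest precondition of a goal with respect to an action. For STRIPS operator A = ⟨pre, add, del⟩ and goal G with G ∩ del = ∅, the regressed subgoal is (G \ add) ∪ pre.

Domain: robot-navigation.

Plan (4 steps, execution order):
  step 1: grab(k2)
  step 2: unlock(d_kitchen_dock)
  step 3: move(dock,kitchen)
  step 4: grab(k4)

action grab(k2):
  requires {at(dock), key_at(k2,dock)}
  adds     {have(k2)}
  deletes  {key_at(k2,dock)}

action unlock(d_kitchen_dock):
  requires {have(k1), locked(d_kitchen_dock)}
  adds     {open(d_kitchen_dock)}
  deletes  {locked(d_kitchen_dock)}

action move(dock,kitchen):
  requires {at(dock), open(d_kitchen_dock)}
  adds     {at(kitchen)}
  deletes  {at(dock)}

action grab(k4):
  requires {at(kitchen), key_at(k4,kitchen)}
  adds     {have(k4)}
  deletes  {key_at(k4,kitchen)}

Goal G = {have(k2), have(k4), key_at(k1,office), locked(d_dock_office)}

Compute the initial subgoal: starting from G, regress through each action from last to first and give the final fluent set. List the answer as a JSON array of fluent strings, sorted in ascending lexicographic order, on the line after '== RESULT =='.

Regress step by step:
  through step 4 (grab(k4)): drop {have(k4)}, keep {have(k2), key_at(k1,office), locked(d_dock_office)}, require {at(kitchen), key_at(k4,kitchen)}
    → {at(kitchen), have(k2), key_at(k1,office), key_at(k4,kitchen), locked(d_dock_office)}
  through step 3 (move(dock,kitchen)): drop {at(kitchen)}, keep {have(k2), key_at(k1,office), key_at(k4,kitchen), locked(d_dock_office)}, require {at(dock), open(d_kitchen_dock)}
    → {at(dock), have(k2), key_at(k1,office), key_at(k4,kitchen), locked(d_dock_office), open(d_kitchen_dock)}
  through step 2 (unlock(d_kitchen_dock)): drop {open(d_kitchen_dock)}, keep {at(dock), have(k2), key_at(k1,office), key_at(k4,kitchen), locked(d_dock_office)}, require {have(k1), locked(d_kitchen_dock)}
    → {at(dock), have(k1), have(k2), key_at(k1,office), key_at(k4,kitchen), locked(d_dock_office), locked(d_kitchen_dock)}
  through step 1 (grab(k2)): drop {have(k2)}, keep {at(dock), have(k1), key_at(k1,office), key_at(k4,kitchen), locked(d_dock_office), locked(d_kitchen_dock)}, require {at(dock), key_at(k2,dock)}
    → {at(dock), have(k1), key_at(k1,office), key_at(k2,dock), key_at(k4,kitchen), locked(d_dock_office), locked(d_kitchen_dock)}

== RESULT ==
["at(dock)", "have(k1)", "key_at(k1,office)", "key_at(k2,dock)", "key_at(k4,kitchen)", "locked(d_dock_office)", "locked(d_kitchen_dock)"]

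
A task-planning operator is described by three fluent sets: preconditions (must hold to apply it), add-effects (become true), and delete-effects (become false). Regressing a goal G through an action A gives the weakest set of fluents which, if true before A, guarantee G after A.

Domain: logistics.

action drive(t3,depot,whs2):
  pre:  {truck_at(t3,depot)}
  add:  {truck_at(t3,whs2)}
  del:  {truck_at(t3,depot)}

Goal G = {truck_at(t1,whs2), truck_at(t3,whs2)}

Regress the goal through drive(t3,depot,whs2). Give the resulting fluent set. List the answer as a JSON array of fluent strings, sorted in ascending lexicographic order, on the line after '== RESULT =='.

Compute (G \ add) ∪ pre:
  G ∩ del = {}  (empty — regression defined)
  G \ add = {truck_at(t1,whs2), truck_at(t3,whs2)} \ {truck_at(t3,whs2)} = {truck_at(t1,whs2)}
  ∪ pre   = {truck_at(t1,whs2)} ∪ {truck_at(t3,depot)}
          = {truck_at(t1,whs2), truck_at(t3,depot)}

== RESULT ==
["truck_at(t1,whs2)", "truck_at(t3,depot)"]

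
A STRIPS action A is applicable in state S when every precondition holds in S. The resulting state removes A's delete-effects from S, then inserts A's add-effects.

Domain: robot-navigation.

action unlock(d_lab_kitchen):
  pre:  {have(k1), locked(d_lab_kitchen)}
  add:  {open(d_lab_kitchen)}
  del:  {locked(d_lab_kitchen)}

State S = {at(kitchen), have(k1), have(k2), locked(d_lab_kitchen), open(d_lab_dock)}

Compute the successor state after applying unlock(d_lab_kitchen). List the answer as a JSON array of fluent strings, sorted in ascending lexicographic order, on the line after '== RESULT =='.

Progress:
  pre ⊆ S: {have(k1), locked(d_lab_kitchen)} ⊆ S  — applicable
  S \ del = {at(kitchen), have(k1), have(k2), open(d_lab_dock)}
  ∪ add   = {at(kitchen), have(k1), have(k2), open(d_lab_dock), open(d_lab_kitchen)}

== RESULT ==
["at(kitchen)", "have(k1)", "have(k2)", "open(d_lab_dock)", "open(d_lab_kitchen)"]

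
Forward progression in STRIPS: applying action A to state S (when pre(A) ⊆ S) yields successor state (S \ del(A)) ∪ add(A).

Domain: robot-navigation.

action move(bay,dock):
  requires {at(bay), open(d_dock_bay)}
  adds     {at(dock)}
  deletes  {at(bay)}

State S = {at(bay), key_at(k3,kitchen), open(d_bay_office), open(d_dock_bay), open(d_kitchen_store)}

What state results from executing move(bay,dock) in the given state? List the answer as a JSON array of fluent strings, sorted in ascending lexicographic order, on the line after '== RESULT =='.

Compute (S \ del) ∪ add:
  pre ⊆ S: {at(bay), open(d_dock_bay)} ⊆ S  — applicable
  S \ del = {key_at(k3,kitchen), open(d_bay_office), open(d_dock_bay), open(d_kitchen_store)}
  ∪ add   = {at(dock), key_at(k3,kitchen), open(d_bay_office), open(d_dock_bay), open(d_kitchen_store)}

== RESULT ==
["at(dock)", "key_at(k3,kitchen)", "open(d_bay_office)", "open(d_dock_bay)", "open(d_kitchen_store)"]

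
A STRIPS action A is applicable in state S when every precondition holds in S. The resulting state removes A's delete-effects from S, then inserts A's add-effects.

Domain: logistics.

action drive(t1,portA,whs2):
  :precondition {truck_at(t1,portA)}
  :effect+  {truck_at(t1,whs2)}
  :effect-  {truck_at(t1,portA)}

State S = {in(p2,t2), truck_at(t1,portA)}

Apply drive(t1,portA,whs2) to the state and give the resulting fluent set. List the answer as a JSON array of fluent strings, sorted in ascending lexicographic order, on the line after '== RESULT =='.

Compute (S \ del) ∪ add:
  pre ⊆ S: {truck_at(t1,portA)} ⊆ S  — applicable
  S \ del = {in(p2,t2)}
  ∪ add   = {in(p2,t2), truck_at(t1,whs2)}

== RESULT ==
["in(p2,t2)", "truck_at(t1,whs2)"]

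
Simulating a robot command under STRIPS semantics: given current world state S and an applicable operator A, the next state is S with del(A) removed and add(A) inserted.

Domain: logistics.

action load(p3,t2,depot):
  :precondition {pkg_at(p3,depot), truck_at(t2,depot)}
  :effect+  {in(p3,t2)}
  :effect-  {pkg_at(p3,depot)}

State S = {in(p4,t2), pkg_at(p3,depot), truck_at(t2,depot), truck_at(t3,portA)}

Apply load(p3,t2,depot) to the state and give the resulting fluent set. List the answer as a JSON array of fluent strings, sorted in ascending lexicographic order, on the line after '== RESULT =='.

Compute (S \ del) ∪ add:
  pre ⊆ S: {pkg_at(p3,depot), truck_at(t2,depot)} ⊆ S  — applicable
  S \ del = {in(p4,t2), truck_at(t2,depot), truck_at(t3,portA)}
  ∪ add   = {in(p3,t2), in(p4,t2), truck_at(t2,depot), truck_at(t3,portA)}

== RESULT ==
["in(p3,t2)", "in(p4,t2)", "truck_at(t2,depot)", "truck_at(t3,portA)"]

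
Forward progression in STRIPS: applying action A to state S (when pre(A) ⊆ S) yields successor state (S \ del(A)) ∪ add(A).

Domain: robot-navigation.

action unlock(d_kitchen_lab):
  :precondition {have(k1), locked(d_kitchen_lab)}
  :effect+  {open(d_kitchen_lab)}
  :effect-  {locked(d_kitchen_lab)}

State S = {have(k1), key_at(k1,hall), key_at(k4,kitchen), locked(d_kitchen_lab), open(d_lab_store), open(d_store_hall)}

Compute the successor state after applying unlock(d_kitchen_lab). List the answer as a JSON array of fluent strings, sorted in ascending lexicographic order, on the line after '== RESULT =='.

Compute (S \ del) ∪ add:
  pre ⊆ S: {have(k1), locked(d_kitchen_lab)} ⊆ S  — applicable
  S \ del = {have(k1), key_at(k1,hall), key_at(k4,kitchen), open(d_lab_store), open(d_store_hall)}
  ∪ add   = {have(k1), key_at(k1,hall), key_at(k4,kitchen), open(d_kitchen_lab), open(d_lab_store), open(d_store_hall)}

== RESULT ==
["have(k1)", "key_at(k1,hall)", "key_at(k4,kitchen)", "open(d_kitchen_lab)", "open(d_lab_store)", "open(d_store_hall)"]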